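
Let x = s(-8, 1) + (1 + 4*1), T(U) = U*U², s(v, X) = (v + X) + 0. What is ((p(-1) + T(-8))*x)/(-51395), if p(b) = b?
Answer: -54/2705 ≈ -0.019963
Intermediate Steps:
s(v, X) = X + v (s(v, X) = (X + v) + 0 = X + v)
T(U) = U³
x = -2 (x = (1 - 8) + (1 + 4*1) = -7 + (1 + 4) = -7 + 5 = -2)
((p(-1) + T(-8))*x)/(-51395) = ((-1 + (-8)³)*(-2))/(-51395) = ((-1 - 512)*(-2))*(-1/51395) = -513*(-2)*(-1/51395) = 1026*(-1/51395) = -54/2705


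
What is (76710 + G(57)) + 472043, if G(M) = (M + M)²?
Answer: 561749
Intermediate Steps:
G(M) = 4*M² (G(M) = (2*M)² = 4*M²)
(76710 + G(57)) + 472043 = (76710 + 4*57²) + 472043 = (76710 + 4*3249) + 472043 = (76710 + 12996) + 472043 = 89706 + 472043 = 561749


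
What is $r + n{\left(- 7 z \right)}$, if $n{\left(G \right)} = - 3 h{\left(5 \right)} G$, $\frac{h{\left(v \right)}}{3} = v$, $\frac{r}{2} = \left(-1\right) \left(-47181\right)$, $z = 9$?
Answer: $97197$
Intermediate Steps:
$r = 94362$ ($r = 2 \left(\left(-1\right) \left(-47181\right)\right) = 2 \cdot 47181 = 94362$)
$h{\left(v \right)} = 3 v$
$n{\left(G \right)} = - 45 G$ ($n{\left(G \right)} = - 3 \cdot 3 \cdot 5 G = \left(-3\right) 15 G = - 45 G$)
$r + n{\left(- 7 z \right)} = 94362 - 45 \left(\left(-7\right) 9\right) = 94362 - -2835 = 94362 + 2835 = 97197$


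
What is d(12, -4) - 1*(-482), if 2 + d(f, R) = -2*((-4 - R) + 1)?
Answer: 478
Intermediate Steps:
d(f, R) = 4 + 2*R (d(f, R) = -2 - 2*((-4 - R) + 1) = -2 - 2*(-3 - R) = -2 + (6 + 2*R) = 4 + 2*R)
d(12, -4) - 1*(-482) = (4 + 2*(-4)) - 1*(-482) = (4 - 8) + 482 = -4 + 482 = 478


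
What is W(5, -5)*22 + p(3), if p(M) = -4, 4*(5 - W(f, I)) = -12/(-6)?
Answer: 95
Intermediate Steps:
W(f, I) = 9/2 (W(f, I) = 5 - (-3)/(-6) = 5 - (-3)*(-1)/6 = 5 - ¼*2 = 5 - ½ = 9/2)
W(5, -5)*22 + p(3) = (9/2)*22 - 4 = 99 - 4 = 95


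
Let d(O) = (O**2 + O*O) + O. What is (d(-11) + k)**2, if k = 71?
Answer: 91204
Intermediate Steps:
d(O) = O + 2*O**2 (d(O) = (O**2 + O**2) + O = 2*O**2 + O = O + 2*O**2)
(d(-11) + k)**2 = (-11*(1 + 2*(-11)) + 71)**2 = (-11*(1 - 22) + 71)**2 = (-11*(-21) + 71)**2 = (231 + 71)**2 = 302**2 = 91204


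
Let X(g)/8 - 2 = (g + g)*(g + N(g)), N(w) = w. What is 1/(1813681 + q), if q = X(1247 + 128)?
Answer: 1/62313697 ≈ 1.6048e-8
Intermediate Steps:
X(g) = 16 + 32*g² (X(g) = 16 + 8*((g + g)*(g + g)) = 16 + 8*((2*g)*(2*g)) = 16 + 8*(4*g²) = 16 + 32*g²)
q = 60500016 (q = 16 + 32*(1247 + 128)² = 16 + 32*1375² = 16 + 32*1890625 = 16 + 60500000 = 60500016)
1/(1813681 + q) = 1/(1813681 + 60500016) = 1/62313697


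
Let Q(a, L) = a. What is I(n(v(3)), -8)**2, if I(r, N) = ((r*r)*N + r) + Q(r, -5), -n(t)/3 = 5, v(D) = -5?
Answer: 3348900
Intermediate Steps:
n(t) = -15 (n(t) = -3*5 = -15)
I(r, N) = 2*r + N*r**2 (I(r, N) = ((r*r)*N + r) + r = (r**2*N + r) + r = (N*r**2 + r) + r = (r + N*r**2) + r = 2*r + N*r**2)
I(n(v(3)), -8)**2 = (-15*(2 - 8*(-15)))**2 = (-15*(2 + 120))**2 = (-15*122)**2 = (-1830)**2 = 3348900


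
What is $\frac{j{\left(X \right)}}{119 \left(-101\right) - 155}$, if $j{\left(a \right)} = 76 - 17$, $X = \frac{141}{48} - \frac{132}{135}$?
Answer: $- \frac{59}{12174} \approx -0.0048464$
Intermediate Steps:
$X = \frac{1411}{720}$ ($X = 141 \cdot \frac{1}{48} - \frac{44}{45} = \frac{47}{16} - \frac{44}{45} = \frac{1411}{720} \approx 1.9597$)
$j{\left(a \right)} = 59$
$\frac{j{\left(X \right)}}{119 \left(-101\right) - 155} = \frac{59}{119 \left(-101\right) - 155} = \frac{59}{-12019 - 155} = \frac{59}{-12174} = 59 \left(- \frac{1}{12174}\right) = - \frac{59}{12174}$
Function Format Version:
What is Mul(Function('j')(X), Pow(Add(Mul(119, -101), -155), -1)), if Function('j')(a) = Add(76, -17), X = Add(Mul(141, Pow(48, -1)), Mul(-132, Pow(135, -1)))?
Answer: Rational(-59, 12174) ≈ -0.0048464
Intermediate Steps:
X = Rational(1411, 720) (X = Add(Mul(141, Rational(1, 48)), Mul(-132, Rational(1, 135))) = Add(Rational(47, 16), Rational(-44, 45)) = Rational(1411, 720) ≈ 1.9597)
Function('j')(a) = 59
Mul(Function('j')(X), Pow(Add(Mul(119, -101), -155), -1)) = Mul(59, Pow(Add(Mul(119, -101), -155), -1)) = Mul(59, Pow(Add(-12019, -155), -1)) = Mul(59, Pow(-12174, -1)) = Mul(59, Rational(-1, 12174)) = Rational(-59, 12174)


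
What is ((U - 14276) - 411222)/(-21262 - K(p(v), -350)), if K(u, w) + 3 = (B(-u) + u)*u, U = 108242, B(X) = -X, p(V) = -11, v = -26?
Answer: 105752/7167 ≈ 14.755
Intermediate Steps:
K(u, w) = -3 + 2*u**2 (K(u, w) = -3 + (-(-1)*u + u)*u = -3 + (u + u)*u = -3 + (2*u)*u = -3 + 2*u**2)
((U - 14276) - 411222)/(-21262 - K(p(v), -350)) = ((108242 - 14276) - 411222)/(-21262 - (-3 + 2*(-11)**2)) = (93966 - 411222)/(-21262 - (-3 + 2*121)) = -317256/(-21262 - (-3 + 242)) = -317256/(-21262 - 1*239) = -317256/(-21262 - 239) = -317256/(-21501) = -317256*(-1/21501) = 105752/7167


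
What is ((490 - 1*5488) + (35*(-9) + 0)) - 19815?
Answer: -25128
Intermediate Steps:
((490 - 1*5488) + (35*(-9) + 0)) - 19815 = ((490 - 5488) + (-315 + 0)) - 19815 = (-4998 - 315) - 19815 = -5313 - 19815 = -25128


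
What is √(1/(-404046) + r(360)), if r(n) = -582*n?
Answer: I*√3800533800345374/134682 ≈ 457.73*I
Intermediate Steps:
√(1/(-404046) + r(360)) = √(1/(-404046) - 582*360) = √(-1/404046 - 209520) = √(-84655717921/404046) = I*√3800533800345374/134682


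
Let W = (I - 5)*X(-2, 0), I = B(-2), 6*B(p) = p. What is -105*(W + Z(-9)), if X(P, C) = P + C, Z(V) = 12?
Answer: -2380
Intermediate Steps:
B(p) = p/6
X(P, C) = C + P
I = -⅓ (I = (⅙)*(-2) = -⅓ ≈ -0.33333)
W = 32/3 (W = (-⅓ - 5)*(0 - 2) = -16/3*(-2) = 32/3 ≈ 10.667)
-105*(W + Z(-9)) = -105*(32/3 + 12) = -105*68/3 = -2380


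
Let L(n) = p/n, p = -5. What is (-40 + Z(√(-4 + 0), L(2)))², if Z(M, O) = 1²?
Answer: 1521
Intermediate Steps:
L(n) = -5/n
Z(M, O) = 1
(-40 + Z(√(-4 + 0), L(2)))² = (-40 + 1)² = (-39)² = 1521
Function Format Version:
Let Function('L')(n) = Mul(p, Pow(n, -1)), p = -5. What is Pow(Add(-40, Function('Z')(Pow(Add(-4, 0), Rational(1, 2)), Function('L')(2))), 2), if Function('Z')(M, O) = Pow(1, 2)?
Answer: 1521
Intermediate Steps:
Function('L')(n) = Mul(-5, Pow(n, -1))
Function('Z')(M, O) = 1
Pow(Add(-40, Function('Z')(Pow(Add(-4, 0), Rational(1, 2)), Function('L')(2))), 2) = Pow(Add(-40, 1), 2) = Pow(-39, 2) = 1521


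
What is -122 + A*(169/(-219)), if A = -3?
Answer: -8737/73 ≈ -119.68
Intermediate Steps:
-122 + A*(169/(-219)) = -122 - 507/(-219) = -122 - 507*(-1)/219 = -122 - 3*(-169/219) = -122 + 169/73 = -8737/73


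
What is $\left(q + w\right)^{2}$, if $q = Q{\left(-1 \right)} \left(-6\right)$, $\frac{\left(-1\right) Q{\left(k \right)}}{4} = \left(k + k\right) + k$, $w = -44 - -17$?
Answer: $9801$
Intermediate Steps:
$w = -27$ ($w = -44 + 17 = -27$)
$Q{\left(k \right)} = - 12 k$ ($Q{\left(k \right)} = - 4 \left(\left(k + k\right) + k\right) = - 4 \left(2 k + k\right) = - 4 \cdot 3 k = - 12 k$)
$q = -72$ ($q = \left(-12\right) \left(-1\right) \left(-6\right) = 12 \left(-6\right) = -72$)
$\left(q + w\right)^{2} = \left(-72 - 27\right)^{2} = \left(-99\right)^{2} = 9801$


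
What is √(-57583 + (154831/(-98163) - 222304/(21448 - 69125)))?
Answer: 2*I*√714966875211129787337/222862731 ≈ 239.96*I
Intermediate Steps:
√(-57583 + (154831/(-98163) - 222304/(21448 - 69125))) = √(-57583 + (154831*(-1/98163) - 222304/(-47677))) = √(-57583 + (-154831/98163 - 222304*(-1/47677))) = √(-57583 + (-154831/98163 + 222304/47677)) = √(-57583 + 14440149965/4680117351) = √(-269480757272668/4680117351) = 2*I*√714966875211129787337/222862731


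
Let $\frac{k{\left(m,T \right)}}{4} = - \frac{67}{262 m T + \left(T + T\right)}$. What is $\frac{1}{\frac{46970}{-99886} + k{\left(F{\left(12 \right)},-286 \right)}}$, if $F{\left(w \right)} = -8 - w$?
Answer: $- \frac{18704502531}{8798877926} \approx -2.1258$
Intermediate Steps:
$k{\left(m,T \right)} = - \frac{268}{2 T + 262 T m}$ ($k{\left(m,T \right)} = 4 \left(- \frac{67}{262 m T + \left(T + T\right)}\right) = 4 \left(- \frac{67}{262 T m + 2 T}\right) = 4 \left(- \frac{67}{2 T + 262 T m}\right) = - \frac{268}{2 T + 262 T m}$)
$\frac{1}{\frac{46970}{-99886} + k{\left(F{\left(12 \right)},-286 \right)}} = \frac{1}{\frac{46970}{-99886} - \frac{134}{\left(-286\right) \left(1 + 131 \left(-8 - 12\right)\right)}} = \frac{1}{46970 \left(- \frac{1}{99886}\right) - - \frac{67}{143 \left(1 + 131 \left(-8 - 12\right)\right)}} = \frac{1}{- \frac{23485}{49943} - - \frac{67}{143 \left(1 + 131 \left(-20\right)\right)}} = \frac{1}{- \frac{23485}{49943} - - \frac{67}{143 \left(1 - 2620\right)}} = \frac{1}{- \frac{23485}{49943} - - \frac{67}{143 \left(-2619\right)}} = \frac{1}{- \frac{23485}{49943} - \left(- \frac{67}{143}\right) \left(- \frac{1}{2619}\right)} = \frac{1}{- \frac{23485}{49943} - \frac{67}{374517}} = \frac{1}{- \frac{8798877926}{18704502531}} = - \frac{18704502531}{8798877926}$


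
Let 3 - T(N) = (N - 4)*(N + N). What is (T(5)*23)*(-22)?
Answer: 3542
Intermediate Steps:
T(N) = 3 - 2*N*(-4 + N) (T(N) = 3 - (N - 4)*(N + N) = 3 - (-4 + N)*2*N = 3 - 2*N*(-4 + N))
(T(5)*23)*(-22) = ((3 - 2*5² + 8*5)*23)*(-22) = ((3 - 2*25 + 40)*23)*(-22) = ((3 - 50 + 40)*23)*(-22) = -7*23*(-22) = -161*(-22) = 3542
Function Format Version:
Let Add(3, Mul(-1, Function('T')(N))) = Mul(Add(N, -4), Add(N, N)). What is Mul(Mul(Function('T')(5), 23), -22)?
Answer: 3542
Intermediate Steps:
Function('T')(N) = Add(3, Mul(-2, N, Add(-4, N))) (Function('T')(N) = Add(3, Mul(-1, Mul(Add(N, -4), Add(N, N)))) = Add(3, Mul(-1, Mul(Add(-4, N), Mul(2, N)))) = Add(3, Mul(-1, Mul(2, N, Add(-4, N)))) = Add(3, Mul(-2, N, Add(-4, N))))
Mul(Mul(Function('T')(5), 23), -22) = Mul(Mul(Add(3, Mul(-2, Pow(5, 2)), Mul(8, 5)), 23), -22) = Mul(Mul(Add(3, Mul(-2, 25), 40), 23), -22) = Mul(Mul(Add(3, -50, 40), 23), -22) = Mul(Mul(-7, 23), -22) = Mul(-161, -22) = 3542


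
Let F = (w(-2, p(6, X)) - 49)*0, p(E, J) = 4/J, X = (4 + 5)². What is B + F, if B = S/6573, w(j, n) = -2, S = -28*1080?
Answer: -1440/313 ≈ -4.6006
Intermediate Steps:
S = -30240
X = 81 (X = 9² = 81)
F = 0 (F = (-2 - 49)*0 = -51*0 = 0)
B = -1440/313 (B = -30240/6573 = -30240*1/6573 = -1440/313 ≈ -4.6006)
B + F = -1440/313 + 0 = -1440/313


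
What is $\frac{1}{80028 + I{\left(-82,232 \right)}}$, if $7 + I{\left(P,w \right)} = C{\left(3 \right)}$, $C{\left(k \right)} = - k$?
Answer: $\frac{1}{80018} \approx 1.2497 \cdot 10^{-5}$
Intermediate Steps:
$I{\left(P,w \right)} = -10$ ($I{\left(P,w \right)} = -7 - 3 = -10$)
$\frac{1}{80028 + I{\left(-82,232 \right)}} = \frac{1}{80028 - 10} = \frac{1}{80018}$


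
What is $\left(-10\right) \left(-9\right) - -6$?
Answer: $96$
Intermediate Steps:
$\left(-10\right) \left(-9\right) - -6 = 90 + \left(1 + 5\right) = 90 + 6 = 96$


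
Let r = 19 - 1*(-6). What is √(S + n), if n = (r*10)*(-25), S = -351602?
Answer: 2*I*√89463 ≈ 598.21*I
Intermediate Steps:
r = 25 (r = 19 + 6 = 25)
n = -6250 (n = (25*10)*(-25) = 250*(-25) = -6250)
√(S + n) = √(-351602 - 6250) = √(-357852) = 2*I*√89463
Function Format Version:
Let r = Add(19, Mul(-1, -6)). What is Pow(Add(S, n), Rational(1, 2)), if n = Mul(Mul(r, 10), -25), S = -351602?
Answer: Mul(2, I, Pow(89463, Rational(1, 2))) ≈ Mul(598.21, I)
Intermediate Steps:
r = 25 (r = Add(19, 6) = 25)
n = -6250 (n = Mul(Mul(25, 10), -25) = Mul(250, -25) = -6250)
Pow(Add(S, n), Rational(1, 2)) = Pow(Add(-351602, -6250), Rational(1, 2)) = Pow(-357852, Rational(1, 2)) = Mul(2, I, Pow(89463, Rational(1, 2)))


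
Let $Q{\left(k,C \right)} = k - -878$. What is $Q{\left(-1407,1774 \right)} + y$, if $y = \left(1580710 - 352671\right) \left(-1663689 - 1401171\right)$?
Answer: $-3763767610069$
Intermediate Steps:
$Q{\left(k,C \right)} = 878 + k$ ($Q{\left(k,C \right)} = k + 878 = 878 + k$)
$y = -3763767609540$ ($y = 1228039 \left(-3064860\right) = -3763767609540$)
$Q{\left(-1407,1774 \right)} + y = \left(878 - 1407\right) - 3763767609540 = -529 - 3763767609540 = -3763767610069$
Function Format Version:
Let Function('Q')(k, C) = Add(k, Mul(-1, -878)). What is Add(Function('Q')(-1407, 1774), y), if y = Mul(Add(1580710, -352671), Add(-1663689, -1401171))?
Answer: -3763767610069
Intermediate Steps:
Function('Q')(k, C) = Add(878, k) (Function('Q')(k, C) = Add(k, 878) = Add(878, k))
y = -3763767609540 (y = Mul(1228039, -3064860) = -3763767609540)
Add(Function('Q')(-1407, 1774), y) = Add(Add(878, -1407), -3763767609540) = Add(-529, -3763767609540) = -3763767610069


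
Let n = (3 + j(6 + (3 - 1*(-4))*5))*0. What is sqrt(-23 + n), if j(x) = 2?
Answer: I*sqrt(23) ≈ 4.7958*I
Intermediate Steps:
n = 0 (n = (3 + 2)*0 = 5*0 = 0)
sqrt(-23 + n) = sqrt(-23 + 0) = sqrt(-23) = I*sqrt(23)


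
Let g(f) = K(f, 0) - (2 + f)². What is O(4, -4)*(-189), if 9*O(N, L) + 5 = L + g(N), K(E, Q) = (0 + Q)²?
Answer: 945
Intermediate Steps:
K(E, Q) = Q²
g(f) = -(2 + f)² (g(f) = 0² - (2 + f)² = 0 - (2 + f)² = -(2 + f)²)
O(N, L) = -5/9 - (2 + N)²/9 + L/9 (O(N, L) = -5/9 + (L - (2 + N)²)/9 = -5/9 + (-(2 + N)²/9 + L/9) = -5/9 - (2 + N)²/9 + L/9)
O(4, -4)*(-189) = (-5/9 - (2 + 4)²/9 + (⅑)*(-4))*(-189) = (-5/9 - ⅑*6² - 4/9)*(-189) = (-5/9 - ⅑*36 - 4/9)*(-189) = (-5/9 - 4 - 4/9)*(-189) = -5*(-189) = 945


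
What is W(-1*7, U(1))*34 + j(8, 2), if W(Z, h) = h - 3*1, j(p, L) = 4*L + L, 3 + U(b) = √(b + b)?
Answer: -194 + 34*√2 ≈ -145.92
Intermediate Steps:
U(b) = -3 + √2*√b (U(b) = -3 + √(b + b) = -3 + √(2*b) = -3 + √2*√b)
j(p, L) = 5*L
W(Z, h) = -3 + h (W(Z, h) = h - 3 = -3 + h)
W(-1*7, U(1))*34 + j(8, 2) = (-3 + (-3 + √2*√1))*34 + 5*2 = (-3 + (-3 + √2*1))*34 + 10 = (-3 + (-3 + √2))*34 + 10 = (-6 + √2)*34 + 10 = (-204 + 34*√2) + 10 = -194 + 34*√2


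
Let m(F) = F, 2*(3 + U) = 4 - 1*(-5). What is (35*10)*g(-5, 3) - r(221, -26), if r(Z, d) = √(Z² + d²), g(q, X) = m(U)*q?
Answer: -2625 - 13*√293 ≈ -2847.5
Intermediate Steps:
U = 3/2 (U = -3 + (4 - 1*(-5))/2 = -3 + (4 + 5)/2 = -3 + (½)*9 = -3 + 9/2 = 3/2 ≈ 1.5000)
g(q, X) = 3*q/2
(35*10)*g(-5, 3) - r(221, -26) = (35*10)*((3/2)*(-5)) - √(221² + (-26)²) = 350*(-15/2) - √(48841 + 676) = -2625 - √49517 = -2625 - 13*√293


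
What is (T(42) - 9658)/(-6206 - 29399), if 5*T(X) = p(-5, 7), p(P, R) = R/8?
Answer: 386313/1424200 ≈ 0.27125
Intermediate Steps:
p(P, R) = R/8 (p(P, R) = R*(⅛) = R/8)
T(X) = 7/40 (T(X) = ((⅛)*7)/5 = (⅕)*(7/8) = 7/40)
(T(42) - 9658)/(-6206 - 29399) = (7/40 - 9658)/(-6206 - 29399) = -386313/40/(-35605) = -386313/40*(-1/35605) = 386313/1424200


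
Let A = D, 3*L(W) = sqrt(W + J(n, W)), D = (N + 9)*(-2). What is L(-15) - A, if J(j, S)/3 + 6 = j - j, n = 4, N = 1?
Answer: 20 + I*sqrt(33)/3 ≈ 20.0 + 1.9149*I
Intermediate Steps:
J(j, S) = -18 (J(j, S) = -18 + 3*(j - j) = -18 + 3*0 = -18 + 0 = -18)
D = -20 (D = (1 + 9)*(-2) = 10*(-2) = -20)
L(W) = sqrt(-18 + W)/3 (L(W) = sqrt(W - 18)/3 = sqrt(-18 + W)/3)
A = -20
L(-15) - A = sqrt(-18 - 15)/3 - 1*(-20) = sqrt(-33)/3 + 20 = (I*sqrt(33))/3 + 20 = I*sqrt(33)/3 + 20 = 20 + I*sqrt(33)/3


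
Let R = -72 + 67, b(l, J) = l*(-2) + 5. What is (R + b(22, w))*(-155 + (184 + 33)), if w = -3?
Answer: -2728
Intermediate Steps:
b(l, J) = 5 - 2*l (b(l, J) = -2*l + 5 = 5 - 2*l)
R = -5
(R + b(22, w))*(-155 + (184 + 33)) = (-5 + (5 - 2*22))*(-155 + (184 + 33)) = (-5 + (5 - 44))*(-155 + 217) = (-5 - 39)*62 = -44*62 = -2728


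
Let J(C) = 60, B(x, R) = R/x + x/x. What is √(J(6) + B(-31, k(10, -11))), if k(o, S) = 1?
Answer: 3*√6510/31 ≈ 7.8082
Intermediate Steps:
B(x, R) = 1 + R/x (B(x, R) = R/x + 1 = 1 + R/x)
√(J(6) + B(-31, k(10, -11))) = √(60 + (1 - 31)/(-31)) = √(60 - 1/31*(-30)) = √(60 + 30/31) = √(1890/31) = 3*√6510/31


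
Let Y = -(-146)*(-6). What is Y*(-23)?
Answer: 20148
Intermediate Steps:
Y = -876 (Y = -146*6 = -876)
Y*(-23) = -876*(-23) = 20148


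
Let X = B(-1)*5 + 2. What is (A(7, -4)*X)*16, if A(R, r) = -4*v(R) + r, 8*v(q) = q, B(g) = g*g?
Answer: -840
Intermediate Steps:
B(g) = g²
v(q) = q/8
A(R, r) = r - R/2 (A(R, r) = -R/2 + r = r - R/2)
X = 7 (X = (-1)²*5 + 2 = 1*5 + 2 = 5 + 2 = 7)
(A(7, -4)*X)*16 = ((-4 - ½*7)*7)*16 = ((-4 - 7/2)*7)*16 = -15/2*7*16 = -105/2*16 = -840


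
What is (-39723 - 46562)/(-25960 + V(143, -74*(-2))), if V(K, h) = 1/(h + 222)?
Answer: 31925450/9605199 ≈ 3.3238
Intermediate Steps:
V(K, h) = 1/(222 + h)
(-39723 - 46562)/(-25960 + V(143, -74*(-2))) = (-39723 - 46562)/(-25960 + 1/(222 - 74*(-2))) = -86285/(-25960 + 1/(222 + 148)) = -86285/(-25960 + 1/370) = -86285/(-9605199/370) = -86285*(-370/9605199) = 31925450/9605199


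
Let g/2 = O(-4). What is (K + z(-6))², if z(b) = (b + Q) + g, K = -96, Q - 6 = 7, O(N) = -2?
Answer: 8649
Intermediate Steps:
Q = 13 (Q = 6 + 7 = 13)
g = -4 (g = 2*(-2) = -4)
z(b) = 9 + b (z(b) = (b + 13) - 4 = (13 + b) - 4 = 9 + b)
(K + z(-6))² = (-96 + (9 - 6))² = (-96 + 3)² = (-93)² = 8649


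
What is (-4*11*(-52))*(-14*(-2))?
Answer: 64064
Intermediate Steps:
(-4*11*(-52))*(-14*(-2)) = -44*(-52)*28 = 2288*28 = 64064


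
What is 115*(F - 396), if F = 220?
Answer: -20240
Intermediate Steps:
115*(F - 396) = 115*(220 - 396) = 115*(-176) = -20240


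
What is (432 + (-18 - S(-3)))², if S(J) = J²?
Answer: 164025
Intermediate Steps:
(432 + (-18 - S(-3)))² = (432 + (-18 - 1*(-3)²))² = (432 + (-18 - 1*9))² = (432 + (-18 - 9))² = (432 - 27)² = 405² = 164025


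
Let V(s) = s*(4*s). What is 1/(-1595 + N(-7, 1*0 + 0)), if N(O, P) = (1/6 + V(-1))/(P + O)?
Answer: -42/67015 ≈ -0.00062673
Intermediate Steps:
V(s) = 4*s**2
N(O, P) = 25/(6*(O + P)) (N(O, P) = (1/6 + 4*(-1)**2)/(P + O) = (1/6 + 4*1)/(O + P) = (1/6 + 4)/(O + P) = (25/6)/(O + P) = 25/(6*(O + P)))
1/(-1595 + N(-7, 1*0 + 0)) = 1/(-1595 + 25/(6*(-7 + (1*0 + 0)))) = 1/(-1595 + 25/(6*(-7 + (0 + 0)))) = 1/(-1595 + 25/(6*(-7 + 0))) = 1/(-1595 + (25/6)/(-7)) = 1/(-1595 + (25/6)*(-1/7)) = 1/(-1595 - 25/42) = 1/(-67015/42) = -42/67015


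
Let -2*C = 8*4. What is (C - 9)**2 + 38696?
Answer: 39321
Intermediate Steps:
C = -16 (C = -4*4 = -1/2*32 = -16)
(C - 9)**2 + 38696 = (-16 - 9)**2 + 38696 = (-25)**2 + 38696 = 625 + 38696 = 39321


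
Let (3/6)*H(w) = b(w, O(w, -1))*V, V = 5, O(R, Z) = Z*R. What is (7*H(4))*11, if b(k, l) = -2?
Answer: -1540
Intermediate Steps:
O(R, Z) = R*Z
H(w) = -20 (H(w) = 2*(-2*5) = 2*(-10) = -20)
(7*H(4))*11 = (7*(-20))*11 = -140*11 = -1540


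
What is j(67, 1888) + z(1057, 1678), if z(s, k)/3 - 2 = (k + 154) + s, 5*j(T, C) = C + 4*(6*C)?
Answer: 18113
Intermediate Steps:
j(T, C) = 5*C (j(T, C) = (C + 4*(6*C))/5 = (C + 24*C)/5 = (25*C)/5 = 5*C)
z(s, k) = 468 + 3*k + 3*s (z(s, k) = 6 + 3*((k + 154) + s) = 6 + 3*((154 + k) + s) = 6 + 3*(154 + k + s) = 6 + (462 + 3*k + 3*s) = 468 + 3*k + 3*s)
j(67, 1888) + z(1057, 1678) = 5*1888 + (468 + 3*1678 + 3*1057) = 9440 + (468 + 5034 + 3171) = 9440 + 8673 = 18113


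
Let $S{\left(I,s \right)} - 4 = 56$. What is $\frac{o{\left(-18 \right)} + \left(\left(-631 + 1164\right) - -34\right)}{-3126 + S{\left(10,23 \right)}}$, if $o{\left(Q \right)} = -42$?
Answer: $- \frac{25}{146} \approx -0.17123$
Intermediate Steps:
$S{\left(I,s \right)} = 60$ ($S{\left(I,s \right)} = 4 + 56 = 60$)
$\frac{o{\left(-18 \right)} + \left(\left(-631 + 1164\right) - -34\right)}{-3126 + S{\left(10,23 \right)}} = \frac{-42 + \left(\left(-631 + 1164\right) - -34\right)}{-3126 + 60} = \frac{-42 + \left(533 + \left(-22 + 56\right)\right)}{-3066} = \left(-42 + \left(533 + 34\right)\right) \left(- \frac{1}{3066}\right) = \left(-42 + 567\right) \left(- \frac{1}{3066}\right) = 525 \left(- \frac{1}{3066}\right) = - \frac{25}{146}$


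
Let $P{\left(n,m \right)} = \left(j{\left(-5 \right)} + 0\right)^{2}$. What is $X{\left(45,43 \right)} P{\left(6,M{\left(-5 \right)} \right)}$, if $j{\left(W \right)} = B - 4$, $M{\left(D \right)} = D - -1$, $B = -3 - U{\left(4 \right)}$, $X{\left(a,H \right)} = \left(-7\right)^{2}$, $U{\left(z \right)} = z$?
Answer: $5929$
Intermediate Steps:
$X{\left(a,H \right)} = 49$
$B = -7$ ($B = -3 - 4 = -7$)
$M{\left(D \right)} = 1 + D$ ($M{\left(D \right)} = D + 1 = 1 + D$)
$j{\left(W \right)} = -11$ ($j{\left(W \right)} = -7 - 4 = -11$)
$P{\left(n,m \right)} = 121$ ($P{\left(n,m \right)} = \left(-11 + 0\right)^{2} = \left(-11\right)^{2} = 121$)
$X{\left(45,43 \right)} P{\left(6,M{\left(-5 \right)} \right)} = 49 \cdot 121 = 5929$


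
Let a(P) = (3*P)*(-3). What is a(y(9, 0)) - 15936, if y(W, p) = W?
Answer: -16017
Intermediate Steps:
a(P) = -9*P
a(y(9, 0)) - 15936 = -9*9 - 15936 = -81 - 15936 = -16017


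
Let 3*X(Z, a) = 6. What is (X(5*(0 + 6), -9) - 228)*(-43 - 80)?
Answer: 27798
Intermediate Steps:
X(Z, a) = 2 (X(Z, a) = (1/3)*6 = 2)
(X(5*(0 + 6), -9) - 228)*(-43 - 80) = (2 - 228)*(-43 - 80) = -226*(-123) = 27798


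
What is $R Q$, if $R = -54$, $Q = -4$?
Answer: $216$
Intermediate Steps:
$R Q = \left(-54\right) \left(-4\right) = 216$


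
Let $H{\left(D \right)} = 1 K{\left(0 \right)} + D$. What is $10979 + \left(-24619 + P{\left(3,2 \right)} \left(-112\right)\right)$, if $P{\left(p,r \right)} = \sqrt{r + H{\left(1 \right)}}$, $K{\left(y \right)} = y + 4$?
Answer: $-13640 - 112 \sqrt{7} \approx -13936.0$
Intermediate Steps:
$K{\left(y \right)} = 4 + y$
$H{\left(D \right)} = 4 + D$ ($H{\left(D \right)} = 1 \left(4 + 0\right) + D = 1 \cdot 4 + D = 4 + D$)
$P{\left(p,r \right)} = \sqrt{5 + r}$ ($P{\left(p,r \right)} = \sqrt{r + \left(4 + 1\right)} = \sqrt{r + 5} = \sqrt{5 + r}$)
$10979 + \left(-24619 + P{\left(3,2 \right)} \left(-112\right)\right) = 10979 - \left(24619 - \sqrt{5 + 2} \left(-112\right)\right) = 10979 - \left(24619 - \sqrt{7} \left(-112\right)\right) = 10979 - \left(24619 + 112 \sqrt{7}\right) = -13640 - 112 \sqrt{7}$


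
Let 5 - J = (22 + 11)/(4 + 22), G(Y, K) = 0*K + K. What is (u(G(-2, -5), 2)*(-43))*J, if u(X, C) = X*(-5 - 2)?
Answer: -145985/26 ≈ -5614.8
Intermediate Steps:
G(Y, K) = K (G(Y, K) = 0 + K = K)
u(X, C) = -7*X (u(X, C) = X*(-7) = -7*X)
J = 97/26 (J = 5 - (22 + 11)/(4 + 22) = 5 - 33/26 = 97/26 ≈ 3.7308)
(u(G(-2, -5), 2)*(-43))*J = (-7*(-5)*(-43))*(97/26) = (35*(-43))*(97/26) = -1505*97/26 = -145985/26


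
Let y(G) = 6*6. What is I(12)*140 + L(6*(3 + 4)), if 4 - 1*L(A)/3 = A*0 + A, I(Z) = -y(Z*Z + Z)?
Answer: -5154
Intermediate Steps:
y(G) = 36
I(Z) = -36 (I(Z) = -1*36 = -36)
L(A) = 12 - 3*A (L(A) = 12 - 3*(A*0 + A) = 12 - 3*(0 + A) = 12 - 3*A)
I(12)*140 + L(6*(3 + 4)) = -36*140 + (12 - 18*(3 + 4)) = -5040 + (12 - 18*7) = -5040 + (12 - 3*42) = -5040 + (12 - 126) = -5040 - 114 = -5154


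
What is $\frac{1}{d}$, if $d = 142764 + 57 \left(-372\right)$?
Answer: $\frac{1}{121560} \approx 8.2264 \cdot 10^{-6}$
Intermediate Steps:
$d = 121560$ ($d = 142764 - 21204 = 121560$)
$\frac{1}{d} = \frac{1}{121560}$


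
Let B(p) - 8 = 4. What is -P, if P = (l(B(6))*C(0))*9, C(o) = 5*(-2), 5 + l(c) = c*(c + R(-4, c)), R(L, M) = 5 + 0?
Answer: 17910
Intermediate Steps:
R(L, M) = 5
B(p) = 12 (B(p) = 8 + 4 = 12)
l(c) = -5 + c*(5 + c) (l(c) = -5 + c*(c + 5) = -5 + c*(5 + c))
C(o) = -10
P = -17910 (P = ((-5 + 12² + 5*12)*(-10))*9 = ((-5 + 144 + 60)*(-10))*9 = (199*(-10))*9 = -1990*9 = -17910)
-P = -1*(-17910) = 17910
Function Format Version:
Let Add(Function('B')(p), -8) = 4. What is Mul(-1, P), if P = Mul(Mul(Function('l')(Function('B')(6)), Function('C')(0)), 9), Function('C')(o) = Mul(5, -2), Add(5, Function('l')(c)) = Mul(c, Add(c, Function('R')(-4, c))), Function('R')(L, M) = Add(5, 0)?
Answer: 17910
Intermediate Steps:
Function('R')(L, M) = 5
Function('B')(p) = 12 (Function('B')(p) = Add(8, 4) = 12)
Function('l')(c) = Add(-5, Mul(c, Add(5, c))) (Function('l')(c) = Add(-5, Mul(c, Add(c, 5))) = Add(-5, Mul(c, Add(5, c))))
Function('C')(o) = -10
P = -17910 (P = Mul(Mul(Add(-5, Pow(12, 2), Mul(5, 12)), -10), 9) = Mul(Mul(Add(-5, 144, 60), -10), 9) = Mul(Mul(199, -10), 9) = Mul(-1990, 9) = -17910)
Mul(-1, P) = Mul(-1, -17910) = 17910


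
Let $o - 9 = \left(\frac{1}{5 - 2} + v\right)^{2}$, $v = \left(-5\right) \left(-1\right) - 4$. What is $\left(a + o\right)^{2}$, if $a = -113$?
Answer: $\frac{846400}{81} \approx 10449.0$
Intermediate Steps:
$v = 1$ ($v = 5 - 4 = 1$)
$o = \frac{97}{9}$ ($o = 9 + \left(\frac{1}{5 - 2} + 1\right)^{2} = 9 + \left(\frac{1}{3} + 1\right)^{2} = 9 + \left(\frac{4}{3}\right)^{2} = 9 + \frac{16}{9} = \frac{97}{9} \approx 10.778$)
$\left(a + o\right)^{2} = \left(-113 + \frac{97}{9}\right)^{2} = \left(- \frac{920}{9}\right)^{2} = \frac{846400}{81}$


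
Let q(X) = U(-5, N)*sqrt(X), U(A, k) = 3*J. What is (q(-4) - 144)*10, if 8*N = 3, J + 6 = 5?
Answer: -1440 - 60*I ≈ -1440.0 - 60.0*I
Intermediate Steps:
J = -1 (J = -6 + 5 = -1)
N = 3/8 (N = (1/8)*3 = 3/8 ≈ 0.37500)
U(A, k) = -3 (U(A, k) = 3*(-1) = -3)
q(X) = -3*sqrt(X)
(q(-4) - 144)*10 = (-6*I - 144)*10 = (-144 - 6*I)*10 = -1440 - 60*I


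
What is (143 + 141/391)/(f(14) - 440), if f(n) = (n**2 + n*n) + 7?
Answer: -56054/16031 ≈ -3.4966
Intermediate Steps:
f(n) = 7 + 2*n**2 (f(n) = (n**2 + n**2) + 7 = 2*n**2 + 7 = 7 + 2*n**2)
(143 + 141/391)/(f(14) - 440) = (143 + 141/391)/((7 + 2*14**2) - 440) = (143 + 141*(1/391))/((7 + 2*196) - 440) = (143 + 141/391)/((7 + 392) - 440) = 56054/(391*(399 - 440)) = (56054/391)/(-41) = (56054/391)*(-1/41) = -56054/16031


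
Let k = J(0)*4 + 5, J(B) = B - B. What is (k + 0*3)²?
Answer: 25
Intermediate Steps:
J(B) = 0
k = 5 (k = 0*4 + 5 = 0 + 5 = 5)
(k + 0*3)² = (5 + 0*3)² = (5 + 0)² = 5² = 25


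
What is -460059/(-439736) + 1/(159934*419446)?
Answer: 7715612289199253/7374776899386776 ≈ 1.0462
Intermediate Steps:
-460059/(-439736) + 1/(159934*419446) = -460059*(-1/439736) + (1/159934)*(1/419446) = 460059/439736 + 1/67083676564 = 7715612289199253/7374776899386776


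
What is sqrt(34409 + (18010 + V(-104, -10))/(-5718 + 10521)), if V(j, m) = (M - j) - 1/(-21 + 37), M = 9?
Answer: sqrt(12701787093597)/19212 ≈ 185.51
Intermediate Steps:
V(j, m) = 143/16 - j (V(j, m) = (9 - j) - 1/(-21 + 37) = (9 - j) - 1/16 = 143/16 - j)
sqrt(34409 + (18010 + V(-104, -10))/(-5718 + 10521)) = sqrt(34409 + (18010 + (143/16 - 1*(-104)))/(-5718 + 10521)) = sqrt(34409 + (18010 + (143/16 + 104))/4803) = sqrt(34409 + (18010 + 1807/16)*(1/4803)) = sqrt(34409 + (289967/16)*(1/4803)) = sqrt(34409 + 289967/76848) = sqrt(2644552799/76848) = sqrt(12701787093597)/19212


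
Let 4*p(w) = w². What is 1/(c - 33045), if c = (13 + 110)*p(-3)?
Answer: -4/131073 ≈ -3.0517e-5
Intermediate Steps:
p(w) = w²/4
c = 1107/4 (c = (13 + 110)*((¼)*(-3)²) = 123*((¼)*9) = 123*(9/4) = 1107/4 ≈ 276.75)
1/(c - 33045) = 1/(1107/4 - 33045) = 1/(-131073/4) = -4/131073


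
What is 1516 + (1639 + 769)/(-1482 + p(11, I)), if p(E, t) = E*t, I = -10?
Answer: 301383/199 ≈ 1514.5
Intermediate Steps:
1516 + (1639 + 769)/(-1482 + p(11, I)) = 1516 + (1639 + 769)/(-1482 + 11*(-10)) = 1516 + 2408/(-1482 - 110) = 1516 + 2408/(-1592) = 1516 + 2408*(-1/1592) = 1516 - 301/199 = 301383/199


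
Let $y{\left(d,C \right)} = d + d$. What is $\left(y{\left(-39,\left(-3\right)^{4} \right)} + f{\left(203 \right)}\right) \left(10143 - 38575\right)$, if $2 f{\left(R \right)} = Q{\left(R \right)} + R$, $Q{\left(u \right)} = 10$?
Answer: $-810312$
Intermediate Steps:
$f{\left(R \right)} = 5 + \frac{R}{2}$ ($f{\left(R \right)} = \frac{10 + R}{2} = 5 + \frac{R}{2}$)
$y{\left(d,C \right)} = 2 d$
$\left(y{\left(-39,\left(-3\right)^{4} \right)} + f{\left(203 \right)}\right) \left(10143 - 38575\right) = \left(2 \left(-39\right) + \left(5 + \frac{1}{2} \cdot 203\right)\right) \left(10143 - 38575\right) = \left(-78 + \left(5 + \frac{203}{2}\right)\right) \left(-28432\right) = \left(-78 + \frac{213}{2}\right) \left(-28432\right) = \frac{57}{2} \left(-28432\right) = -810312$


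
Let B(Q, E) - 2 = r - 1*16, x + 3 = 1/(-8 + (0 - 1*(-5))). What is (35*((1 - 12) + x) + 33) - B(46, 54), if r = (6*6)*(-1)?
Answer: -1256/3 ≈ -418.67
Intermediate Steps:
x = -10/3 (x = -3 + 1/(-8 + (0 - 1*(-5))) = -3 + 1/(-8 + (0 + 5)) = -3 + 1/(-8 + 5) = -3 + 1/(-3) = -3 - ⅓ = -10/3 ≈ -3.3333)
r = -36 (r = 36*(-1) = -36)
B(Q, E) = -50 (B(Q, E) = 2 + (-36 - 1*16) = 2 + (-36 - 16) = 2 - 52 = -50)
(35*((1 - 12) + x) + 33) - B(46, 54) = (35*((1 - 12) - 10/3) + 33) - 1*(-50) = (35*(-11 - 10/3) + 33) + 50 = (35*(-43/3) + 33) + 50 = (-1505/3 + 33) + 50 = -1406/3 + 50 = -1256/3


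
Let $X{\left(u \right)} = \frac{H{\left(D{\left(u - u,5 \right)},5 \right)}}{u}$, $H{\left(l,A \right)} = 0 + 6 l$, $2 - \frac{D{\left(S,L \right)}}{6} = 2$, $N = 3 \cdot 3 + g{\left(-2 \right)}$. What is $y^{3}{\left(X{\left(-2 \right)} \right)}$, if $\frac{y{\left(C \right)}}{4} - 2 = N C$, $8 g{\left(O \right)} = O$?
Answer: $512$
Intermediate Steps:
$g{\left(O \right)} = \frac{O}{8}$
$N = \frac{35}{4}$ ($N = 3 \cdot 3 + \frac{1}{8} \left(-2\right) = 9 - \frac{1}{4} = \frac{35}{4} \approx 8.75$)
$D{\left(S,L \right)} = 0$ ($D{\left(S,L \right)} = 12 - 12 = 0$)
$H{\left(l,A \right)} = 6 l$
$X{\left(u \right)} = 0$ ($X{\left(u \right)} = \frac{6 \cdot 0}{u} = \frac{0}{u} = 0$)
$y{\left(C \right)} = 8 + 35 C$ ($y{\left(C \right)} = 8 + 4 \frac{35 C}{4} = 8 + 35 C$)
$y^{3}{\left(X{\left(-2 \right)} \right)} = \left(8 + 35 \cdot 0\right)^{3} = \left(8 + 0\right)^{3} = 8^{3} = 512$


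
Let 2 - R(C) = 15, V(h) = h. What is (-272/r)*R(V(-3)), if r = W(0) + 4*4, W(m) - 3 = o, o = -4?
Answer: 3536/15 ≈ 235.73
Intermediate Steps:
W(m) = -1 (W(m) = 3 - 4 = -1)
R(C) = -13 (R(C) = 2 - 1*15 = 2 - 15 = -13)
r = 15 (r = -1 + 4*4 = -1 + 16 = 15)
(-272/r)*R(V(-3)) = -272/15*(-13) = 3536/15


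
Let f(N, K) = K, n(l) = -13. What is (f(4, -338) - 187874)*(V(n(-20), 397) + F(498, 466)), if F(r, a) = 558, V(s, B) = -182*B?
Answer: 13494047552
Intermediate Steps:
(f(4, -338) - 187874)*(V(n(-20), 397) + F(498, 466)) = (-338 - 187874)*(-182*397 + 558) = -188212*(-72254 + 558) = -188212*(-71696) = 13494047552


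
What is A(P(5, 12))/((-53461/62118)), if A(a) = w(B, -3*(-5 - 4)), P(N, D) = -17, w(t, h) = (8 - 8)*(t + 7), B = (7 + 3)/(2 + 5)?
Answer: 0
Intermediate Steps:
B = 10/7 ≈ 1.4286
w(t, h) = 0 (w(t, h) = 0*(7 + t) = 0)
A(a) = 0
A(P(5, 12))/((-53461/62118)) = 0/((-53461/62118)) = 0/((-53461*1/62118)) = 0/(-53461/62118) = 0*(-62118/53461) = 0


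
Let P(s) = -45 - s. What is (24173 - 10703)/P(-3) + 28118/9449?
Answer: -21016179/66143 ≈ -317.74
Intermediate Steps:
(24173 - 10703)/P(-3) + 28118/9449 = (24173 - 10703)/(-45 - 1*(-3)) + 28118/9449 = 13470/(-45 + 3) + 28118*(1/9449) = 13470/(-42) + 28118/9449 = 13470*(-1/42) + 28118/9449 = -2245/7 + 28118/9449 = -21016179/66143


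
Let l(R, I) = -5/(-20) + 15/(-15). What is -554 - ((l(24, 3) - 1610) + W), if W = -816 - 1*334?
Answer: 8827/4 ≈ 2206.8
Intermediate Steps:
l(R, I) = -¾ (l(R, I) = -5*(-1/20) + 15*(-1/15) = ¼ - 1 = -¾)
W = -1150 (W = -816 - 334 = -1150)
-554 - ((l(24, 3) - 1610) + W) = -554 - ((-¾ - 1610) - 1150) = -554 - (-6443/4 - 1150) = -554 - 1*(-11043/4) = -554 + 11043/4 = 8827/4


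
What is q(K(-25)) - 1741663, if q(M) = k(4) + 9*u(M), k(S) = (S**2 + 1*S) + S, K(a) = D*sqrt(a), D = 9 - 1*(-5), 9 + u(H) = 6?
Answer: -1741666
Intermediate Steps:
u(H) = -3 (u(H) = -9 + 6 = -3)
D = 14 (D = 9 + 5 = 14)
K(a) = 14*sqrt(a)
k(S) = S**2 + 2*S (k(S) = (S**2 + S) + S = (S + S**2) + S = S**2 + 2*S)
q(M) = -3 (q(M) = 4*(2 + 4) + 9*(-3) = 4*6 - 27 = 24 - 27 = -3)
q(K(-25)) - 1741663 = -3 - 1741663 = -1741666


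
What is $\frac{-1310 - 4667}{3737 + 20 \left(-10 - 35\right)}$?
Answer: $- \frac{5977}{2837} \approx -2.1068$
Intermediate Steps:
$\frac{-1310 - 4667}{3737 + 20 \left(-10 - 35\right)} = - \frac{5977}{3737 + 20 \left(-45\right)} = - \frac{5977}{3737 - 900} = - \frac{5977}{2837}$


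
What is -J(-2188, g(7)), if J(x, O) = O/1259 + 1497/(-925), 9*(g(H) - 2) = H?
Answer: 16939382/10481175 ≈ 1.6162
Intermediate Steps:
g(H) = 2 + H/9
J(x, O) = -1497/925 + O/1259 (J(x, O) = O*(1/1259) + 1497*(-1/925) = O/1259 - 1497/925 = -1497/925 + O/1259)
-J(-2188, g(7)) = -(-1497/925 + (2 + (⅑)*7)/1259) = -(-1497/925 + (2 + 7/9)/1259) = -(-1497/925 + (1/1259)*(25/9)) = -(-1497/925 + 25/11331) = -1*(-16939382/10481175) = 16939382/10481175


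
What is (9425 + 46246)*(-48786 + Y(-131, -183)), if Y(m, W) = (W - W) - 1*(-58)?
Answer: -2712736488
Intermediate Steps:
Y(m, W) = 58 (Y(m, W) = 0 + 58 = 58)
(9425 + 46246)*(-48786 + Y(-131, -183)) = (9425 + 46246)*(-48786 + 58) = 55671*(-48728) = -2712736488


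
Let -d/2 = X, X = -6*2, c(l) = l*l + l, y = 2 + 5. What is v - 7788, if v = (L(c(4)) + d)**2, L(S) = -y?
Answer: -7499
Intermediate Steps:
y = 7
c(l) = l + l**2 (c(l) = l**2 + l = l + l**2)
X = -12
L(S) = -7 (L(S) = -1*7 = -7)
d = 24 (d = -2*(-12) = 24)
v = 289 (v = (-7 + 24)**2 = 17**2 = 289)
v - 7788 = 289 - 7788 = -7499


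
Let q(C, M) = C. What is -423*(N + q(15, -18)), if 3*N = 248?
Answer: -41313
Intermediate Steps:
N = 248/3 (N = (1/3)*248 = 248/3 ≈ 82.667)
-423*(N + q(15, -18)) = -423*(248/3 + 15) = -423*293/3 = -41313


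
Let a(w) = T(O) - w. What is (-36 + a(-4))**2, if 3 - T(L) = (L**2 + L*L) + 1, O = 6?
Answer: 10404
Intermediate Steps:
T(L) = 2 - 2*L**2 (T(L) = 3 - ((L**2 + L*L) + 1) = 3 - ((L**2 + L**2) + 1) = 3 - (2*L**2 + 1) = 3 - (1 + 2*L**2) = 3 + (-1 - 2*L**2) = 2 - 2*L**2)
a(w) = -70 - w (a(w) = (2 - 2*6**2) - w = (2 - 2*36) - w = (2 - 72) - w = -70 - w)
(-36 + a(-4))**2 = (-36 + (-70 - 1*(-4)))**2 = (-36 + (-70 + 4))**2 = (-36 - 66)**2 = (-102)**2 = 10404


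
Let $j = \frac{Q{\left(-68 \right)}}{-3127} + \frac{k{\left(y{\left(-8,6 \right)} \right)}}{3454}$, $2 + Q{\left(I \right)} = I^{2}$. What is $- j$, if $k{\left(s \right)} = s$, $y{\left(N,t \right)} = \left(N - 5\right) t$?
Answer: $\frac{8104147}{5400329} \approx 1.5007$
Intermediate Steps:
$y{\left(N,t \right)} = t \left(-5 + N\right)$ ($y{\left(N,t \right)} = \left(-5 + N\right) t = t \left(-5 + N\right)$)
$Q{\left(I \right)} = -2 + I^{2}$
$j = - \frac{8104147}{5400329}$ ($j = \frac{-2 + \left(-68\right)^{2}}{-3127} + \frac{6 \left(-5 - 8\right)}{3454} = \left(-2 + 4624\right) \left(- \frac{1}{3127}\right) + 6 \left(-13\right) \frac{1}{3454} = 4622 \left(- \frac{1}{3127}\right) - \frac{39}{1727} = - \frac{4622}{3127} - \frac{39}{1727} = - \frac{8104147}{5400329} \approx -1.5007$)
$- j = \left(-1\right) \left(- \frac{8104147}{5400329}\right) = \frac{8104147}{5400329}$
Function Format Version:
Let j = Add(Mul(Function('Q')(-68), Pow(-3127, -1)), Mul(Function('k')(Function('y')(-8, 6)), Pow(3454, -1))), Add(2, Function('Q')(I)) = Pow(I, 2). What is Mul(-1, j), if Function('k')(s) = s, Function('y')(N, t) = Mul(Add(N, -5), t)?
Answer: Rational(8104147, 5400329) ≈ 1.5007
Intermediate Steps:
Function('y')(N, t) = Mul(t, Add(-5, N)) (Function('y')(N, t) = Mul(Add(-5, N), t) = Mul(t, Add(-5, N)))
Function('Q')(I) = Add(-2, Pow(I, 2))
j = Rational(-8104147, 5400329) (j = Add(Mul(Add(-2, Pow(-68, 2)), Pow(-3127, -1)), Mul(Mul(6, Add(-5, -8)), Pow(3454, -1))) = Add(Mul(Add(-2, 4624), Rational(-1, 3127)), Mul(Mul(6, -13), Rational(1, 3454))) = Add(Mul(4622, Rational(-1, 3127)), Mul(-78, Rational(1, 3454))) = Add(Rational(-4622, 3127), Rational(-39, 1727)) = Rational(-8104147, 5400329) ≈ -1.5007)
Mul(-1, j) = Mul(-1, Rational(-8104147, 5400329)) = Rational(8104147, 5400329)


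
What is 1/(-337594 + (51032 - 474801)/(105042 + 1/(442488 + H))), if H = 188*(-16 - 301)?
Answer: -40219741465/13578105657895158 ≈ -2.9621e-6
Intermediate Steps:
H = -59596 (H = 188*(-317) = -59596)
1/(-337594 + (51032 - 474801)/(105042 + 1/(442488 + H))) = 1/(-337594 + (51032 - 474801)/(105042 + 1/(442488 - 59596))) = 1/(-337594 - 423769/(105042 + 1/382892)) = 1/(-337594 - 423769/40219741465/382892) = 1/(-337594 - 423769*382892/40219741465) = 1/(-337594 - 162257759948/40219741465) = 1/(-13578105657895158/40219741465) = -40219741465/13578105657895158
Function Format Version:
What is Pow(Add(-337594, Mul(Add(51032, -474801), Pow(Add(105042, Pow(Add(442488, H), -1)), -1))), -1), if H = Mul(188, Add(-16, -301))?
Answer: Rational(-40219741465, 13578105657895158) ≈ -2.9621e-6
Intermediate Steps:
H = -59596 (H = Mul(188, -317) = -59596)
Pow(Add(-337594, Mul(Add(51032, -474801), Pow(Add(105042, Pow(Add(442488, H), -1)), -1))), -1) = Pow(Add(-337594, Mul(Add(51032, -474801), Pow(Add(105042, Pow(Add(442488, -59596), -1)), -1))), -1) = Pow(Add(-337594, Mul(-423769, Pow(Add(105042, Pow(382892, -1)), -1))), -1) = Pow(Add(-337594, Mul(-423769, Pow(Add(105042, Rational(1, 382892)), -1))), -1) = Pow(Add(-337594, Mul(-423769, Pow(Rational(40219741465, 382892), -1))), -1) = Pow(Add(-337594, Mul(-423769, Rational(382892, 40219741465))), -1) = Pow(Add(-337594, Rational(-162257759948, 40219741465)), -1) = Pow(Rational(-13578105657895158, 40219741465), -1) = Rational(-40219741465, 13578105657895158)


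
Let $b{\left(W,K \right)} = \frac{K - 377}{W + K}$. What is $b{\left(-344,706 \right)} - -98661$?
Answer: $\frac{35715611}{362} \approx 98662.0$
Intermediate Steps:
$b{\left(W,K \right)} = \frac{-377 + K}{K + W}$
$b{\left(-344,706 \right)} - -98661 = \frac{-377 + 706}{706 - 344} - -98661 = \frac{1}{362} \cdot 329 + 98661 = \frac{329}{362} + 98661 = \frac{35715611}{362}$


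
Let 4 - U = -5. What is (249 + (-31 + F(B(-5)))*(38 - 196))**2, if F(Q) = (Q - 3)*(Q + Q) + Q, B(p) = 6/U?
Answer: 2479940401/81 ≈ 3.0617e+7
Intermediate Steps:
U = 9 (U = 4 - 1*(-5) = 4 + 5 = 9)
B(p) = 2/3 (B(p) = 6/9 = 6*(1/9) = 2/3)
F(Q) = Q + 2*Q*(-3 + Q) (F(Q) = (-3 + Q)*(2*Q) + Q = 2*Q*(-3 + Q) + Q = Q + 2*Q*(-3 + Q))
(249 + (-31 + F(B(-5)))*(38 - 196))**2 = (249 + (-31 + 2*(-5 + 2*(2/3))/3)*(38 - 196))**2 = (249 + (-31 + 2*(-5 + 4/3)/3)*(-158))**2 = (249 + (-31 + (2/3)*(-11/3))*(-158))**2 = (249 + (-31 - 22/9)*(-158))**2 = (249 - 301/9*(-158))**2 = (249 + 47558/9)**2 = (49799/9)**2 = 2479940401/81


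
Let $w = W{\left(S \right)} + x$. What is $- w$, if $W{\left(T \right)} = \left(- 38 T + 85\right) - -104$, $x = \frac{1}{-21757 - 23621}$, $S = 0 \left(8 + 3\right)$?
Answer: $- \frac{8576441}{45378} \approx -189.0$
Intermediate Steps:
$S = 0$ ($S = 0 \cdot 11 = 0$)
$x = - \frac{1}{45378}$ ($x = \frac{1}{-45378} = - \frac{1}{45378} \approx -2.2037 \cdot 10^{-5}$)
$W{\left(T \right)} = 189 - 38 T$ ($W{\left(T \right)} = \left(85 - 38 T\right) + 104 = 189 - 38 T$)
$w = \frac{8576441}{45378}$ ($w = \left(189 - 0\right) - \frac{1}{45378} = \left(189 + 0\right) - \frac{1}{45378} = 189 - \frac{1}{45378} = \frac{8576441}{45378} \approx 189.0$)
$- w = \left(-1\right) \frac{8576441}{45378} = - \frac{8576441}{45378}$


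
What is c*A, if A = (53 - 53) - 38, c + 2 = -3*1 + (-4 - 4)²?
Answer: -2242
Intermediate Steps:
c = 59 (c = -2 + (-3*1 + (-4 - 4)²) = -2 + (-3 + (-8)²) = -2 + (-3 + 64) = -2 + 61 = 59)
A = -38 (A = 0 - 38 = -38)
c*A = 59*(-38) = -2242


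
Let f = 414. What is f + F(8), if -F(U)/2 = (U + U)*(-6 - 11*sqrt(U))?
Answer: 606 + 704*sqrt(2) ≈ 1601.6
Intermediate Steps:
F(U) = -4*U*(-6 - 11*sqrt(U)) (F(U) = -2*(U + U)*(-6 - 11*sqrt(U)) = -2*2*U*(-6 - 11*sqrt(U)) = -4*U*(-6 - 11*sqrt(U)))
f + F(8) = 414 + (24*8 + 44*8**(3/2)) = 414 + (192 + 44*(16*sqrt(2))) = 414 + (192 + 704*sqrt(2)) = 606 + 704*sqrt(2)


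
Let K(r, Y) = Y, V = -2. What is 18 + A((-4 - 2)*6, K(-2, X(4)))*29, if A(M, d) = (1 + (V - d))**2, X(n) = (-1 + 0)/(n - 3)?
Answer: 18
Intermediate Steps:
X(n) = -1/(-3 + n)
A(M, d) = (-1 - d)**2 (A(M, d) = (1 + (-2 - d))**2 = (-1 - d)**2)
18 + A((-4 - 2)*6, K(-2, X(4)))*29 = 18 + (1 - 1/(-3 + 4))**2*29 = 18 + (1 - 1/1)**2*29 = 18 + (1 - 1*1)**2*29 = 18 + (1 - 1)**2*29 = 18 + 0**2*29 = 18 + 0*29 = 18 + 0 = 18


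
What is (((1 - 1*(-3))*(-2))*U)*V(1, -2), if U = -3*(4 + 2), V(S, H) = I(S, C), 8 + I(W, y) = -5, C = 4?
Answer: -1872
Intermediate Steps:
I(W, y) = -13 (I(W, y) = -8 - 5 = -13)
V(S, H) = -13
U = -18 (U = -3*6 = -18)
(((1 - 1*(-3))*(-2))*U)*V(1, -2) = (((1 - 1*(-3))*(-2))*(-18))*(-13) = (((1 + 3)*(-2))*(-18))*(-13) = ((4*(-2))*(-18))*(-13) = -8*(-18)*(-13) = 144*(-13) = -1872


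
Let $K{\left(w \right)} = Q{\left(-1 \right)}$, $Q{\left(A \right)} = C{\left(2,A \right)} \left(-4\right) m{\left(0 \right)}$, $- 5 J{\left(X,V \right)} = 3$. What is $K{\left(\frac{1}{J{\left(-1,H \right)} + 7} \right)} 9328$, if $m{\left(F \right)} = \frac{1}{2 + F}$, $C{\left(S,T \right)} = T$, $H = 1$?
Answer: $18656$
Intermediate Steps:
$J{\left(X,V \right)} = - \frac{3}{5}$ ($J{\left(X,V \right)} = \left(- \frac{1}{5}\right) 3 = - \frac{3}{5}$)
$Q{\left(A \right)} = - 2 A$ ($Q{\left(A \right)} = \frac{A \left(-4\right)}{2 + 0} = \frac{\left(-4\right) A}{2} = - 4 A \frac{1}{2} = - 2 A$)
$K{\left(w \right)} = 2$ ($K{\left(w \right)} = \left(-2\right) \left(-1\right) = 2$)
$K{\left(\frac{1}{J{\left(-1,H \right)} + 7} \right)} 9328 = 2 \cdot 9328 = 18656$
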